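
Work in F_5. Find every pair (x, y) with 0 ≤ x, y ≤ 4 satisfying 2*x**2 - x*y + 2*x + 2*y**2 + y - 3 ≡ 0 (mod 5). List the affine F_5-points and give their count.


Affine F_5-points: {(0, 1), (2, 1), (2, 2), (3, 2), (3, 4)}; count = 5.

For each of the 25 pairs (x, y) ∈ F_5², evaluate f(x, y) mod 5. Record the zeros.
  x = 0: [0↦2, 1↦0, 2↦2, 3↦3, 4↦3]  zeros at y ∈ {1}
  x = 1: [0↦1, 1↦3, 2↦4, 3↦4, 4↦3]  zeros at y ∈ ∅
  x = 2: [0↦4, 1↦0, 2↦0, 3↦4, 4↦2]  zeros at y ∈ {1, 2}
  x = 3: [0↦1, 1↦1, 2↦0, 3↦3, 4↦0]  zeros at y ∈ {2, 4}
  x = 4: [0↦2, 1↦1, 2↦4, 3↦1, 4↦2]  zeros at y ∈ ∅
Collecting zeros: affine points = {(0, 1), (2, 1), (2, 2), (3, 2), (3, 4)}.
Total count |C(F_5)_aff| = 5.


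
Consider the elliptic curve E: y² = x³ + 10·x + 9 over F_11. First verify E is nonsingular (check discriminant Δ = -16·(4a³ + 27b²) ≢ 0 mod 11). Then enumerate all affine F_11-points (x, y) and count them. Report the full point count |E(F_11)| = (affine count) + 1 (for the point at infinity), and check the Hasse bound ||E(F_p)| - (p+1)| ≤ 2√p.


Affine points = {(0, 3), (0, 8), (1, 3), (1, 8), (2, 2), (2, 9), (3, 0), (4, 5), (4, 6), (7, 2), (7, 9), (9, 5), (9, 6), (10, 3), (10, 8)}; affine count = 15; |E(F_11)| = 16.

Discriminant check: Δ ∝ 4a³ + 27b² = 4·10³ + 27·9² = 4·1000 + 27·81 ≡ 5 (mod 11). Nonzero ⇒ E is nonsingular.
For each x ∈ F_11, compute rhs = x³ + 10·x + 9 mod 11, then count y ∈ F_11 with y² ≡ rhs.
  x = 0: rhs = 9, matching y values: 3, 8 (2 points).
  x = 1: rhs = 9, matching y values: 3, 8 (2 points).
  x = 2: rhs = 4, matching y values: 2, 9 (2 points).
  x = 3: rhs = 0, matching y values: 0 (1 points).
  x = 4: rhs = 3, matching y values: 5, 6 (2 points).
  x = 5: rhs = 8, matching y values: none (0 points).
  x = 6: rhs = 10, matching y values: none (0 points).
  x = 7: rhs = 4, matching y values: 2, 9 (2 points).
  x = 8: rhs = 7, matching y values: none (0 points).
  x = 9: rhs = 3, matching y values: 5, 6 (2 points).
  x = 10: rhs = 9, matching y values: 3, 8 (2 points).
Total affine count: 15.
Full point count |E(F_11)| = 15 + 1 = 16.
Hasse bound: |16 − (11+1)| = |4| = 4 ≤ 2√11 ≈ 6.6332 ✓.


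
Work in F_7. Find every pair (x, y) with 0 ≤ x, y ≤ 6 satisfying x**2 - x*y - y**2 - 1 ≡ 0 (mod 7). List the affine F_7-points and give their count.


Affine F_7-points: {(1, 0), (1, 6), (2, 1), (2, 4), (5, 3), (5, 6), (6, 0), (6, 1)}; count = 8.

For each of the 49 pairs (x, y) ∈ F_7², evaluate f(x, y) mod 7. Record the zeros.
  x = 0: [0↦6, 1↦5, 2↦2, 3↦4, 4↦4, 5↦2, 6↦5]  zeros at y ∈ ∅
  x = 1: [0↦0, 1↦5, 2↦1, 3↦2, 4↦1, 5↦5, 6↦0]  zeros at y ∈ {0, 6}
  x = 2: [0↦3, 1↦0, 2↦2, 3↦2, 4↦0, 5↦3, 6↦4]  zeros at y ∈ {1, 4}
  x = 3: [0↦1, 1↦4, 2↦5, 3↦4, 4↦1, 5↦3, 6↦3]  zeros at y ∈ ∅
  x = 4: [0↦1, 1↦3, 2↦3, 3↦1, 4↦4, 5↦5, 6↦4]  zeros at y ∈ ∅
  x = 5: [0↦3, 1↦4, 2↦3, 3↦0, 4↦2, 5↦2, 6↦0]  zeros at y ∈ {3, 6}
  x = 6: [0↦0, 1↦0, 2↦5, 3↦1, 4↦2, 5↦1, 6↦5]  zeros at y ∈ {0, 1}
Collecting zeros: affine points = {(1, 0), (1, 6), (2, 1), (2, 4), (5, 3), (5, 6), (6, 0), (6, 1)}.
Total count |C(F_7)_aff| = 8.


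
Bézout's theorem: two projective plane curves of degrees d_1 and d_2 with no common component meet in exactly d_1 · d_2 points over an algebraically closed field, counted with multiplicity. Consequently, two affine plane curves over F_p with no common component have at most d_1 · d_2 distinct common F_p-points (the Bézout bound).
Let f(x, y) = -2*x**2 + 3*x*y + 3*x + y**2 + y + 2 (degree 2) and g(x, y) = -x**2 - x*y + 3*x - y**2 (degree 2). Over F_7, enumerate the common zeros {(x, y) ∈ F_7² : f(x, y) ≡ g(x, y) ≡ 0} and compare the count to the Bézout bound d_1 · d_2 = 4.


Common zeros: {(3, 0), (3, 4)}; count = 2; Bézout bound = 4.

deg(f) = 2, deg(g) = 2, so Bézout bound = 4.
Scan x ∈ F_7. For each x, list the y ∈ F_7 with f(x, y) ≡ 0 and those with g(x, y) ≡ 0 (mod 7); the common zeros in that column are the intersection.
  x = 0: f ≡ 0 at y ∈ {3}; g ≡ 0 at y ∈ {0}; common: ∅.
  x = 1: f ≡ 0 at y ∈ {4, 6}; g ≡ 0 at y ∈ {1, 5}; common: ∅.
  x = 2: f ≡ 0 at y ∈ {0}; g ≡ 0 at y ∈ ∅; common: ∅.
  x = 3: f ≡ 0 at y ∈ {0, 4}; g ≡ 0 at y ∈ {0, 4}; common: {0, 4}.
  x = 4: f ≡ 0 at y ∈ ∅; g ≡ 0 at y ∈ {5}; common: ∅.
  x = 5: f ≡ 0 at y ∈ ∅; g ≡ 0 at y ∈ ∅; common: ∅.
  x = 6: f ≡ 0 at y ∈ {3, 6}; g ≡ 0 at y ∈ ∅; common: ∅.
Collecting: common zeros = {(3, 0), (3, 4)}, so the count is 2.
Comparison with the Bézout bound: 2 ≤ 4 = deg(f)·deg(g), as expected for curves with no common component (the affine F_7-count falls short of the bound because intersections may lie at infinity, over extension fields, or carry multiplicity).


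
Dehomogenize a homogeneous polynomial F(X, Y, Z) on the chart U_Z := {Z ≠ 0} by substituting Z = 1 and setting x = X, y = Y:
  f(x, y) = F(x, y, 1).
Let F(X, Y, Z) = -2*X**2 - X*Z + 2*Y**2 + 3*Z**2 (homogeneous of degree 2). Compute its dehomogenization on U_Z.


f(x, y) = -2*x**2 - x + 2*y**2 + 3

On U_Z we set Z = 1. Each monomial c·X^i·Y^j·Z^k in F becomes c·x^i·y^j·1^k = c·x^i·y^j.
Substituting Z = 1: F(X, Y, 1) = -2*x**2 - x + 2*y**2 + 3.
Note: deg(f) ≤ deg(F) = 2; strict inequality happens when F is divisible by Z (lost terms).


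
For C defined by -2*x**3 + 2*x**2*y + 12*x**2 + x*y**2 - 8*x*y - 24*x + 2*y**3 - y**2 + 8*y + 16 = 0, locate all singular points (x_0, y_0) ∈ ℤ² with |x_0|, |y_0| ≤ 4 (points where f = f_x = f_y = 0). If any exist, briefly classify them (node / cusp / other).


Singular points: {(2, 0)}; classification: cusp.

Compute partial derivatives:
  f_x = -6*x**2 + 4*x*y + 24*x + y**2 - 8*y - 24.
  f_y = 2*x**2 + 2*x*y - 8*x + 6*y**2 - 2*y + 8.
Scan x_0 ∈ {−4, ..., 4}. For each x_0, f_y(x_0, y) is a polynomial in y; find its integer roots y ∈ {−4, ..., 4}, then test f_x and f at those candidates.
  x = -4: f_y(-4, y) = 6*y**2 - 10*y + 72; no integer root y with |y| ≤ 4.
  x = -3: f_y(-3, y) = 6*y**2 - 8*y + 50; no integer root y with |y| ≤ 4.
  x = -2: f_y(-2, y) = 6*y**2 - 6*y + 32; no integer root y with |y| ≤ 4.
  x = -1: f_y(-1, y) = 6*y**2 - 4*y + 18; no integer root y with |y| ≤ 4.
  x = 0: f_y(0, y) = 6*y**2 - 2*y + 8; no integer root y with |y| ≤ 4.
  x = 1: f_y(1, y) = 6*y**2 + 2; no integer root y with |y| ≤ 4.
  x = 2: f_y(2, y) = 6*y**2 + 2*y; vanishes at y ∈ {0}. (2, 0): f_x = 0, f = 0 — SINGULAR.
  x = 3: f_y(3, y) = 6*y**2 + 4*y + 2; no integer root y with |y| ≤ 4.
  x = 4: f_y(4, y) = 6*y**2 + 6*y + 8; no integer root y with |y| ≤ 4.
Only singular point on the grid: (2, 0).
Classify: substitute x = 2 + u, y = 0 + v and expand: f = -2*u**3 + 2*u**2*v + u*v**2 + 2*v**3 + v**2.
No constant or linear terms (consistent with a singular point). Quadratic part: v**2. Cubic part: -2*u**3 + 2*u**2*v + u*v**2 + 2*v**3.
The quadratic part v**2 is a perfect square, so there is a single (double) tangent line v = 0, i.e. y = 0. Restricting the cubic part to that line (v = 0) leaves -2*u**3 ≠ 0, so f is not divisible by v and the branch is v² ≈ 2*u**3 to lowest order — this is a cusp.
Classification: cusp.


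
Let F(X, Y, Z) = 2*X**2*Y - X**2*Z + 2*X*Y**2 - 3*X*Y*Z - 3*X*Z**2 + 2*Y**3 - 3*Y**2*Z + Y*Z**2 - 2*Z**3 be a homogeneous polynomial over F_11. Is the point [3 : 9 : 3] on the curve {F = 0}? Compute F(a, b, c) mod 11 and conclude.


F(3,9,3) ≡ 8 (mod 11); P is NOT on the curve.

Evaluate F(3, 9, 3) term-by-term (mod 11).
  2*X**2*Y ↦ 2·9·9·1 = 162
  -X**2*Z ↦ -1·9·1·3 = -27
  2*X*Y**2 ↦ 2·3·81·1 = 486
  -3*X*Y*Z ↦ -3·3·9·3 = -243
  -3*X*Z**2 ↦ -3·3·1·9 = -81
  2*Y**3 ↦ 2·1·729·1 = 1458
  -3*Y**2*Z ↦ -3·1·81·3 = -729
  Y*Z**2 ↦ 1·1·9·9 = 81
  -2*Z**3 ↦ -2·1·1·27 = -54
Sum: F(3, 9, 3) = (162) + (-27) + (486) + (-243) + (-81) + (1458) + (-729) + (81) + (-54) = 1053.
Reducing mod 11: 1053 ≡ 8 (mod 11).
Since F(a, b, c) ≡ 8 ≠ 0 (mod 11), P does NOT lie on the curve.


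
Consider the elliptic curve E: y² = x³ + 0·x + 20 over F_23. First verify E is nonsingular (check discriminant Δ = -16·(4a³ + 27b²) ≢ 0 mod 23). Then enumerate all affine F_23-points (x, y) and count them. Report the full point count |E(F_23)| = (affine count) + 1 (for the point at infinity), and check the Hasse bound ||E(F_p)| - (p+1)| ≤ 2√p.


Affine points = {(3, 1), (3, 22), (6, 11), (6, 12), (7, 8), (7, 15), (8, 7), (8, 16), (9, 6), (9, 17), (10, 10), (10, 13), (12, 0), (13, 3), (13, 20), (14, 2), (14, 21), (19, 5), (19, 18), (20, 4), (20, 19), (21, 9), (21, 14)}; affine count = 23; |E(F_23)| = 24.

Discriminant check: Δ ∝ 4a³ + 27b² = 4·0³ + 27·20² = 4·0 + 27·400 ≡ 13 (mod 23). Nonzero ⇒ E is nonsingular.
For each x ∈ F_23, compute rhs = x³ + 0·x + 20 mod 23, then count y ∈ F_23 with y² ≡ rhs.
  x = 0: rhs = 20, matching y values: none (0 points).
  x = 1: rhs = 21, matching y values: none (0 points).
  x = 2: rhs = 5, matching y values: none (0 points).
  x = 3: rhs = 1, matching y values: 1, 22 (2 points).
  x = 4: rhs = 15, matching y values: none (0 points).
  x = 5: rhs = 7, matching y values: none (0 points).
  x = 6: rhs = 6, matching y values: 11, 12 (2 points).
  x = 7: rhs = 18, matching y values: 8, 15 (2 points).
  x = 8: rhs = 3, matching y values: 7, 16 (2 points).
  x = 9: rhs = 13, matching y values: 6, 17 (2 points).
  x = 10: rhs = 8, matching y values: 10, 13 (2 points).
  x = 11: rhs = 17, matching y values: none (0 points).
  x = 12: rhs = 0, matching y values: 0 (1 points).
  x = 13: rhs = 9, matching y values: 3, 20 (2 points).
  x = 14: rhs = 4, matching y values: 2, 21 (2 points).
  x = 15: rhs = 14, matching y values: none (0 points).
  x = 16: rhs = 22, matching y values: none (0 points).
  x = 17: rhs = 11, matching y values: none (0 points).
  x = 18: rhs = 10, matching y values: none (0 points).
  x = 19: rhs = 2, matching y values: 5, 18 (2 points).
  x = 20: rhs = 16, matching y values: 4, 19 (2 points).
  x = 21: rhs = 12, matching y values: 9, 14 (2 points).
  x = 22: rhs = 19, matching y values: none (0 points).
Total affine count: 23.
Full point count |E(F_23)| = 23 + 1 = 24.
Hasse bound: |24 − (23+1)| = |0| = 0 ≤ 2√23 ≈ 9.5917 ✓.


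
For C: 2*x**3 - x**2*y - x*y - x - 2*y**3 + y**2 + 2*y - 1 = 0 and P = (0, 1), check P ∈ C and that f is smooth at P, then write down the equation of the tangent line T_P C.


Tangent line at P: -2*x - 2*y + 2 = 0.

Step 1: f(0, 1) = 0, so P lies on C.
Step 2: partial derivatives
  f_x(x, y) = 6*x**2 - 2*x*y - y - 1, f_y(x, y) = -x**2 - x - 6*y**2 + 2*y + 2.
  f_x(P) = -2, f_y(P) = -2 (gradient nonzero, so P is smooth).
Step 3: tangent line at P: -2·(x − 0) + -2·(y − 1) = 0.
Expanding: -2*x - 2*y + 2 = 0.


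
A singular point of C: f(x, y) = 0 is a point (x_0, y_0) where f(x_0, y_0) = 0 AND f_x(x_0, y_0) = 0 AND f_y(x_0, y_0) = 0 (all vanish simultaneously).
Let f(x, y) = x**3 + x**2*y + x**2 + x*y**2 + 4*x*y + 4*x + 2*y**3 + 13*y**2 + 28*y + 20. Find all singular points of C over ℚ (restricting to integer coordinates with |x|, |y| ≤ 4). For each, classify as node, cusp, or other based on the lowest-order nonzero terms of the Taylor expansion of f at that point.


Singular points: {(0, -2)}; classification: node.

Compute partial derivatives:
  f_x = 3*x**2 + 2*x*y + 2*x + y**2 + 4*y + 4.
  f_y = x**2 + 2*x*y + 4*x + 6*y**2 + 26*y + 28.
Scan x_0 ∈ {−4, ..., 4}. For each x_0, f_y(x_0, y) is a polynomial in y; find its integer roots y ∈ {−4, ..., 4}, then test f_x and f at those candidates.
  x = -4: f_y(-4, y) = 6*y**2 + 18*y + 28; no integer root y with |y| ≤ 4.
  x = -3: f_y(-3, y) = 6*y**2 + 20*y + 25; no integer root y with |y| ≤ 4.
  x = -2: f_y(-2, y) = 6*y**2 + 22*y + 24; no integer root y with |y| ≤ 4.
  x = -1: f_y(-1, y) = 6*y**2 + 24*y + 25; no integer root y with |y| ≤ 4.
  x = 0: f_y(0, y) = 6*y**2 + 26*y + 28; vanishes at y ∈ {-2}. (0, -2): f_x = 0, f = 0 — SINGULAR.
  x = 1: f_y(1, y) = 6*y**2 + 28*y + 33; no integer root y with |y| ≤ 4.
  x = 2: f_y(2, y) = 6*y**2 + 30*y + 40; no integer root y with |y| ≤ 4.
  x = 3: f_y(3, y) = 6*y**2 + 32*y + 49; no integer root y with |y| ≤ 4.
  x = 4: f_y(4, y) = 6*y**2 + 34*y + 60; no integer root y with |y| ≤ 4.
Only singular point on the grid: (0, -2).
Classify: substitute x = 0 + u, y = -2 + v and expand: f = u**3 + u**2*v - u**2 + u*v**2 + 2*v**3 + v**2.
No constant or linear terms (consistent with a singular point). Quadratic part: -u**2 + v**2. Cubic part: u**3 + u**2*v + u*v**2 + 2*v**3.
The quadratic part v**2 - u**2 = (v − u)(v + u) splits into two distinct linear factors, so there are two distinct tangent lines y − -2 = ±(x − 0) — this is a node (ordinary double point).
Classification: node.


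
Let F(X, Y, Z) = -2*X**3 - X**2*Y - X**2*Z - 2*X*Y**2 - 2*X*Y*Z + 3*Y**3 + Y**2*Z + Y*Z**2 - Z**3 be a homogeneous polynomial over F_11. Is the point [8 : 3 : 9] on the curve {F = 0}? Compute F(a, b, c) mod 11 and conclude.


F(8,3,9) ≡ 3 (mod 11); P is NOT on the curve.

Evaluate F(8, 3, 9) term-by-term (mod 11).
  -2*X**3 ↦ -2·512·1·1 = -1024
  -X**2*Y ↦ -1·64·3·1 = -192
  -X**2*Z ↦ -1·64·1·9 = -576
  -2*X*Y**2 ↦ -2·8·9·1 = -144
  -2*X*Y*Z ↦ -2·8·3·9 = -432
  3*Y**3 ↦ 3·1·27·1 = 81
  Y**2*Z ↦ 1·1·9·9 = 81
  Y*Z**2 ↦ 1·1·3·81 = 243
  -Z**3 ↦ -1·1·1·729 = -729
Sum: F(8, 3, 9) = (-1024) + (-192) + (-576) + (-144) + (-432) + (81) + (81) + (243) + (-729) = -2692.
Reducing mod 11: -2692 ≡ 3 (mod 11).
Since F(a, b, c) ≡ 3 ≠ 0 (mod 11), P does NOT lie on the curve.


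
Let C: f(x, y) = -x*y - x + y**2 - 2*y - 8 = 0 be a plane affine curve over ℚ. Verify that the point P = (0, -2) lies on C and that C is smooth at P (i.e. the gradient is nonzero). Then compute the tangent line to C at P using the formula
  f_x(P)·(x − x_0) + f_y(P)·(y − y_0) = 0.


Tangent line at P: x - 6*y - 12 = 0.

Step 1: f(0, -2) = 0, so P lies on C.
Step 2: partial derivatives
  f_x(x, y) = -y - 1, f_y(x, y) = -x + 2*y - 2.
  f_x(P) = 1, f_y(P) = -6 (gradient nonzero, so P is smooth).
Step 3: tangent line at P: 1·(x − 0) + -6·(y − -2) = 0.
Expanding: x - 6*y - 12 = 0.


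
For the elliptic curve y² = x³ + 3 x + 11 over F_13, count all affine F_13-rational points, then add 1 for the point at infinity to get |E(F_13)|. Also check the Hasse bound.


Affine points = {(2, 5), (2, 8), (4, 3), (4, 10), (8, 1), (8, 12), (9, 0), (10, 1), (10, 12), (11, 6), (11, 7)}; affine count = 11; |E(F_13)| = 12.

Discriminant check: Δ ∝ 4a³ + 27b² = 4·3³ + 27·11² = 4·27 + 27·121 ≡ 8 (mod 13). Nonzero ⇒ E is nonsingular.
For each x ∈ F_13, compute rhs = x³ + 3·x + 11 mod 13, then count y ∈ F_13 with y² ≡ rhs.
  x = 0: rhs = 11, matching y values: none (0 points).
  x = 1: rhs = 2, matching y values: none (0 points).
  x = 2: rhs = 12, matching y values: 5, 8 (2 points).
  x = 3: rhs = 8, matching y values: none (0 points).
  x = 4: rhs = 9, matching y values: 3, 10 (2 points).
  x = 5: rhs = 8, matching y values: none (0 points).
  x = 6: rhs = 11, matching y values: none (0 points).
  x = 7: rhs = 11, matching y values: none (0 points).
  x = 8: rhs = 1, matching y values: 1, 12 (2 points).
  x = 9: rhs = 0, matching y values: 0 (1 points).
  x = 10: rhs = 1, matching y values: 1, 12 (2 points).
  x = 11: rhs = 10, matching y values: 6, 7 (2 points).
  x = 12: rhs = 7, matching y values: none (0 points).
Total affine count: 11.
Full point count |E(F_13)| = 11 + 1 = 12.
Hasse bound: |12 − (13+1)| = |-2| = 2 ≤ 2√13 ≈ 7.2111 ✓.


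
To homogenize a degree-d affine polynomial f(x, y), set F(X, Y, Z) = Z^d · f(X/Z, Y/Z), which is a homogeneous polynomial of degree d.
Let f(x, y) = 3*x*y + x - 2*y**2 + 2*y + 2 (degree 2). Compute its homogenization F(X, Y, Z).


F(X, Y, Z) = 3*X*Y + X*Z - 2*Y**2 + 2*Y*Z + 2*Z**2

deg(f) = 2.
Substitute x = X/Z, y = Y/Z into f, then multiply by Z^2.
  monomial 3·x^1·y^1 ↦ 3·X^1·Y^1·Z^0.
  monomial 1·x^1·y^0 ↦ 1·X^1·Y^0·Z^1.
  monomial -2·x^0·y^2 ↦ -2·X^0·Y^2·Z^0.
  monomial 2·x^0·y^1 ↦ 2·X^0·Y^1·Z^1.
  monomial 2·x^0·y^0 ↦ 2·X^0·Y^0·Z^2.
Collecting: F(X, Y, Z) = 3*X*Y + X*Z - 2*Y**2 + 2*Y*Z + 2*Z**2.


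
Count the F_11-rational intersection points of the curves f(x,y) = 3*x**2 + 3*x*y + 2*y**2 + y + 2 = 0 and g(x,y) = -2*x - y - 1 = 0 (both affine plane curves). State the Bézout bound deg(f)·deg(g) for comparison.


Common zeros: {(1, 8), (5, 0)}; count = 2; Bézout bound = 2.

deg(f) = 2, deg(g) = 1, so Bézout bound = 2.
Scan x ∈ F_11. For each x, list the y ∈ F_11 with f(x, y) ≡ 0 and those with g(x, y) ≡ 0 (mod 11); the common zeros in that column are the intersection.
  x = 0: f ≡ 0 at y ∈ ∅; g ≡ 0 at y ∈ {10}; common: ∅.
  x = 1: f ≡ 0 at y ∈ {1, 8}; g ≡ 0 at y ∈ {8}; common: {8}.
  x = 2: f ≡ 0 at y ∈ {5, 8}; g ≡ 0 at y ∈ {6}; common: ∅.
  x = 3: f ≡ 0 at y ∈ {3}; g ≡ 0 at y ∈ {4}; common: ∅.
  x = 4: f ≡ 0 at y ∈ {5}; g ≡ 0 at y ∈ {2}; common: ∅.
  x = 5: f ≡ 0 at y ∈ {0, 3}; g ≡ 0 at y ∈ {0}; common: {0}.
  x = 6: f ≡ 0 at y ∈ {0, 7}; g ≡ 0 at y ∈ {9}; common: ∅.
  x = 7: f ≡ 0 at y ∈ ∅; g ≡ 0 at y ∈ {7}; common: ∅.
  x = 8: f ≡ 0 at y ∈ ∅; g ≡ 0 at y ∈ {5}; common: ∅.
  x = 9: f ≡ 0 at y ∈ {1, 7}; g ≡ 0 at y ∈ {3}; common: ∅.
  x = 10: f ≡ 0 at y ∈ ∅; g ≡ 0 at y ∈ {1}; common: ∅.
Collecting: common zeros = {(1, 8), (5, 0)}, so the count is 2.
Comparison with the Bézout bound: 2 ≤ 2 = deg(f)·deg(g), as expected for curves with no common component (the bound is attained).


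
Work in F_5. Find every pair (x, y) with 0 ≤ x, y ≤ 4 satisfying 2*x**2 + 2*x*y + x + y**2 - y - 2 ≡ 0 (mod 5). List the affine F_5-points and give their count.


Affine F_5-points: {(0, 2), (0, 4), (3, 1), (3, 4)}; count = 4.

For each of the 25 pairs (x, y) ∈ F_5², evaluate f(x, y) mod 5. Record the zeros.
  x = 0: [0↦3, 1↦3, 2↦0, 3↦4, 4↦0]  zeros at y ∈ {2, 4}
  x = 1: [0↦1, 1↦3, 2↦2, 3↦3, 4↦1]  zeros at y ∈ ∅
  x = 2: [0↦3, 1↦2, 2↦3, 3↦1, 4↦1]  zeros at y ∈ ∅
  x = 3: [0↦4, 1↦0, 2↦3, 3↦3, 4↦0]  zeros at y ∈ {1, 4}
  x = 4: [0↦4, 1↦2, 2↦2, 3↦4, 4↦3]  zeros at y ∈ ∅
Collecting zeros: affine points = {(0, 2), (0, 4), (3, 1), (3, 4)}.
Total count |C(F_5)_aff| = 4.


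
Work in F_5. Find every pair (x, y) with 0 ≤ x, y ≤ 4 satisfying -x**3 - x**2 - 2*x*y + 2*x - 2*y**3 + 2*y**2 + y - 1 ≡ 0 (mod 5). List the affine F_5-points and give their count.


Affine F_5-points: {(0, 1), (1, 3), (4, 1), (4, 2), (4, 3)}; count = 5.

For each of the 25 pairs (x, y) ∈ F_5², evaluate f(x, y) mod 5. Record the zeros.
  x = 0: [0↦4, 1↦0, 2↦3, 3↦1, 4↦2]  zeros at y ∈ {1}
  x = 1: [0↦4, 1↦3, 2↦4, 3↦0, 4↦4]  zeros at y ∈ {3}
  x = 2: [0↦1, 1↦3, 2↦2, 3↦1, 4↦3]  zeros at y ∈ ∅
  x = 3: [0↦4, 1↦4, 2↦1, 3↦3, 4↦3]  zeros at y ∈ ∅
  x = 4: [0↦2, 1↦0, 2↦0, 3↦0, 4↦3]  zeros at y ∈ {1, 2, 3}
Collecting zeros: affine points = {(0, 1), (1, 3), (4, 1), (4, 2), (4, 3)}.
Total count |C(F_5)_aff| = 5.


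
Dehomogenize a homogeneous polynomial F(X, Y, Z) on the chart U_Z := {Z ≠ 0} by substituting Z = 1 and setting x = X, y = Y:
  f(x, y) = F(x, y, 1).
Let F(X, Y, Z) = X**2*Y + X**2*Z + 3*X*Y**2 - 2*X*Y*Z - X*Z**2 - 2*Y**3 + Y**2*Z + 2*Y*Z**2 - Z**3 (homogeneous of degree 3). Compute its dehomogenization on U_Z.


f(x, y) = x**2*y + x**2 + 3*x*y**2 - 2*x*y - x - 2*y**3 + y**2 + 2*y - 1

On U_Z we set Z = 1. Each monomial c·X^i·Y^j·Z^k in F becomes c·x^i·y^j·1^k = c·x^i·y^j.
Substituting Z = 1: F(X, Y, 1) = x**2*y + x**2 + 3*x*y**2 - 2*x*y - x - 2*y**3 + y**2 + 2*y - 1.
Note: deg(f) ≤ deg(F) = 3; strict inequality happens when F is divisible by Z (lost terms).


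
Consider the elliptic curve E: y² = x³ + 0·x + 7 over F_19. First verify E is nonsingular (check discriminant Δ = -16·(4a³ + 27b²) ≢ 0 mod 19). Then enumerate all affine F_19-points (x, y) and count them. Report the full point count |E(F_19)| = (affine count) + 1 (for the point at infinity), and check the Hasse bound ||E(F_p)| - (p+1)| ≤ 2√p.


Affine points = {(0, 8), (0, 11), (8, 5), (8, 14), (10, 0), (12, 5), (12, 14), (13, 0), (15, 0), (18, 5), (18, 14)}; affine count = 11; |E(F_19)| = 12.

Discriminant check: Δ ∝ 4a³ + 27b² = 4·0³ + 27·7² = 4·0 + 27·49 ≡ 12 (mod 19). Nonzero ⇒ E is nonsingular.
For each x ∈ F_19, compute rhs = x³ + 0·x + 7 mod 19, then count y ∈ F_19 with y² ≡ rhs.
  x = 0: rhs = 7, matching y values: 8, 11 (2 points).
  x = 1: rhs = 8, matching y values: none (0 points).
  x = 2: rhs = 15, matching y values: none (0 points).
  x = 3: rhs = 15, matching y values: none (0 points).
  x = 4: rhs = 14, matching y values: none (0 points).
  x = 5: rhs = 18, matching y values: none (0 points).
  x = 6: rhs = 14, matching y values: none (0 points).
  x = 7: rhs = 8, matching y values: none (0 points).
  x = 8: rhs = 6, matching y values: 5, 14 (2 points).
  x = 9: rhs = 14, matching y values: none (0 points).
  x = 10: rhs = 0, matching y values: 0 (1 points).
  x = 11: rhs = 8, matching y values: none (0 points).
  x = 12: rhs = 6, matching y values: 5, 14 (2 points).
  x = 13: rhs = 0, matching y values: 0 (1 points).
  x = 14: rhs = 15, matching y values: none (0 points).
  x = 15: rhs = 0, matching y values: 0 (1 points).
  x = 16: rhs = 18, matching y values: none (0 points).
  x = 17: rhs = 18, matching y values: none (0 points).
  x = 18: rhs = 6, matching y values: 5, 14 (2 points).
Total affine count: 11.
Full point count |E(F_19)| = 11 + 1 = 12.
Hasse bound: |12 − (19+1)| = |-8| = 8 ≤ 2√19 ≈ 8.7178 ✓.


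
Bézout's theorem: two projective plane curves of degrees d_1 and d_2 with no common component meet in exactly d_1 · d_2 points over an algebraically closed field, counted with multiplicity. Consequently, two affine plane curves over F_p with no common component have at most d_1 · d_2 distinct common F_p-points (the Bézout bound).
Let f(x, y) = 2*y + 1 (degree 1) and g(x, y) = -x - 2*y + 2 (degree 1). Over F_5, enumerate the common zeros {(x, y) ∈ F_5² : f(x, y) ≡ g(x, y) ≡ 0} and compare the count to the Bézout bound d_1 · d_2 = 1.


Common zeros: {(3, 2)}; count = 1; Bézout bound = 1.

deg(f) = 1, deg(g) = 1, so Bézout bound = 1.
Scan x ∈ F_5. For each x, list the y ∈ F_5 with f(x, y) ≡ 0 and those with g(x, y) ≡ 0 (mod 5); the common zeros in that column are the intersection.
  x = 0: f ≡ 0 at y ∈ {2}; g ≡ 0 at y ∈ {1}; common: ∅.
  x = 1: f ≡ 0 at y ∈ {2}; g ≡ 0 at y ∈ {3}; common: ∅.
  x = 2: f ≡ 0 at y ∈ {2}; g ≡ 0 at y ∈ {0}; common: ∅.
  x = 3: f ≡ 0 at y ∈ {2}; g ≡ 0 at y ∈ {2}; common: {2}.
  x = 4: f ≡ 0 at y ∈ {2}; g ≡ 0 at y ∈ {4}; common: ∅.
Collecting: common zeros = {(3, 2)}, so the count is 1.
Comparison with the Bézout bound: 1 ≤ 1 = deg(f)·deg(g), as expected for curves with no common component (the bound is attained).


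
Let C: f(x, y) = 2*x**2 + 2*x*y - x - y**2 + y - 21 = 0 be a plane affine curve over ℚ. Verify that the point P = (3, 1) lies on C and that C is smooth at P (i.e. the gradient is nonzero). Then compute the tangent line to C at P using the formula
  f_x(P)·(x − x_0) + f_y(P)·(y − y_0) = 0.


Tangent line at P: 13*x + 5*y - 44 = 0.

Step 1: f(3, 1) = 0, so P lies on C.
Step 2: partial derivatives
  f_x(x, y) = 4*x + 2*y - 1, f_y(x, y) = 2*x - 2*y + 1.
  f_x(P) = 13, f_y(P) = 5 (gradient nonzero, so P is smooth).
Step 3: tangent line at P: 13·(x − 3) + 5·(y − 1) = 0.
Expanding: 13*x + 5*y - 44 = 0.


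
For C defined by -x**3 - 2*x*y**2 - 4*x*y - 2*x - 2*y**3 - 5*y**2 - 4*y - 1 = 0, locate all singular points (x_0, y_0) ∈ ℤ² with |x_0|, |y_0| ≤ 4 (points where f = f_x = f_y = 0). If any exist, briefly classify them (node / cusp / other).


Singular points: {(0, -1)}; classification: cusp.

Compute partial derivatives:
  f_x = -3*x**2 - 2*y**2 - 4*y - 2.
  f_y = -4*x*y - 4*x - 6*y**2 - 10*y - 4.
Scan x_0 ∈ {−4, ..., 4}. For each x_0, f_y(x_0, y) is a polynomial in y; find its integer roots y ∈ {−4, ..., 4}, then test f_x and f at those candidates.
  x = -4: f_y(-4, y) = -6*y**2 + 6*y + 12; vanishes at y ∈ {-1, 2}. (-4, -1): f_x = -48 ≠ 0; (-4, 2): f_x = -66 ≠ 0.
  x = -3: f_y(-3, y) = -6*y**2 + 2*y + 8; vanishes at y ∈ {-1}. (-3, -1): f_x = -27 ≠ 0.
  x = -2: f_y(-2, y) = -6*y**2 - 2*y + 4; vanishes at y ∈ {-1}. (-2, -1): f_x = -12 ≠ 0.
  x = -1: f_y(-1, y) = -6*y**2 - 6*y; vanishes at y ∈ {-1, 0}. (-1, -1): f_x = -3 ≠ 0; (-1, 0): f_x = -5 ≠ 0.
  x = 0: f_y(0, y) = -6*y**2 - 10*y - 4; vanishes at y ∈ {-1}. (0, -1): f_x = 0, f = 0 — SINGULAR.
  x = 1: f_y(1, y) = -6*y**2 - 14*y - 8; vanishes at y ∈ {-1}. (1, -1): f_x = -3 ≠ 0.
  x = 2: f_y(2, y) = -6*y**2 - 18*y - 12; vanishes at y ∈ {-2, -1}. (2, -2): f_x = -14 ≠ 0; (2, -1): f_x = -12 ≠ 0.
  x = 3: f_y(3, y) = -6*y**2 - 22*y - 16; vanishes at y ∈ {-1}. (3, -1): f_x = -27 ≠ 0.
  x = 4: f_y(4, y) = -6*y**2 - 26*y - 20; vanishes at y ∈ {-1}. (4, -1): f_x = -48 ≠ 0.
Only singular point on the grid: (0, -1).
Classify: substitute x = 0 + u, y = -1 + v and expand: f = -u**3 - 2*u*v**2 - 2*v**3 + v**2.
No constant or linear terms (consistent with a singular point). Quadratic part: v**2. Cubic part: -u**3 - 2*u*v**2 - 2*v**3.
The quadratic part v**2 is a perfect square, so there is a single (double) tangent line v = 0, i.e. y = -1. Restricting the cubic part to that line (v = 0) leaves -u**3 ≠ 0, so f is not divisible by v and the branch is v² ≈ u**3 to lowest order — this is a cusp.
Classification: cusp.


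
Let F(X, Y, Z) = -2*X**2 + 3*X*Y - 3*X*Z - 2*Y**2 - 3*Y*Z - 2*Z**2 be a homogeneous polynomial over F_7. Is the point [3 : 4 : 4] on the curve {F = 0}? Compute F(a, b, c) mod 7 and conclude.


F(3,4,4) ≡ 3 (mod 7); P is NOT on the curve.

Evaluate F(3, 4, 4) term-by-term (mod 7).
  -2*X**2 ↦ -2·9·1·1 = -18
  3*X*Y ↦ 3·3·4·1 = 36
  -3*X*Z ↦ -3·3·1·4 = -36
  -2*Y**2 ↦ -2·1·16·1 = -32
  -3*Y*Z ↦ -3·1·4·4 = -48
  -2*Z**2 ↦ -2·1·1·16 = -32
Sum: F(3, 4, 4) = (-18) + (36) + (-36) + (-32) + (-48) + (-32) = -130.
Reducing mod 7: -130 ≡ 3 (mod 7).
Since F(a, b, c) ≡ 3 ≠ 0 (mod 7), P does NOT lie on the curve.


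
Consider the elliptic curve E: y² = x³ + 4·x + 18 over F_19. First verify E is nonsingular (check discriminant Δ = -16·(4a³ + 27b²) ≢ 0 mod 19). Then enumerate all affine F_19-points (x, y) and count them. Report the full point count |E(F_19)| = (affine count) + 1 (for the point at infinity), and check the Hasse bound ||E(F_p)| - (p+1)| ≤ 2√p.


Affine points = {(1, 2), (1, 17), (3, 0), (5, 7), (5, 12), (6, 7), (6, 12), (7, 3), (7, 16), (8, 7), (8, 12), (9, 2), (9, 17), (11, 5), (11, 14), (13, 5), (13, 14), (14, 5), (14, 14), (16, 6), (16, 13)}; affine count = 21; |E(F_19)| = 22.

Discriminant check: Δ ∝ 4a³ + 27b² = 4·4³ + 27·18² = 4·64 + 27·324 ≡ 17 (mod 19). Nonzero ⇒ E is nonsingular.
For each x ∈ F_19, compute rhs = x³ + 4·x + 18 mod 19, then count y ∈ F_19 with y² ≡ rhs.
  x = 0: rhs = 18, matching y values: none (0 points).
  x = 1: rhs = 4, matching y values: 2, 17 (2 points).
  x = 2: rhs = 15, matching y values: none (0 points).
  x = 3: rhs = 0, matching y values: 0 (1 points).
  x = 4: rhs = 3, matching y values: none (0 points).
  x = 5: rhs = 11, matching y values: 7, 12 (2 points).
  x = 6: rhs = 11, matching y values: 7, 12 (2 points).
  x = 7: rhs = 9, matching y values: 3, 16 (2 points).
  x = 8: rhs = 11, matching y values: 7, 12 (2 points).
  x = 9: rhs = 4, matching y values: 2, 17 (2 points).
  x = 10: rhs = 13, matching y values: none (0 points).
  x = 11: rhs = 6, matching y values: 5, 14 (2 points).
  x = 12: rhs = 8, matching y values: none (0 points).
  x = 13: rhs = 6, matching y values: 5, 14 (2 points).
  x = 14: rhs = 6, matching y values: 5, 14 (2 points).
  x = 15: rhs = 14, matching y values: none (0 points).
  x = 16: rhs = 17, matching y values: 6, 13 (2 points).
  x = 17: rhs = 2, matching y values: none (0 points).
  x = 18: rhs = 13, matching y values: none (0 points).
Total affine count: 21.
Full point count |E(F_19)| = 21 + 1 = 22.
Hasse bound: |22 − (19+1)| = |2| = 2 ≤ 2√19 ≈ 8.7178 ✓.


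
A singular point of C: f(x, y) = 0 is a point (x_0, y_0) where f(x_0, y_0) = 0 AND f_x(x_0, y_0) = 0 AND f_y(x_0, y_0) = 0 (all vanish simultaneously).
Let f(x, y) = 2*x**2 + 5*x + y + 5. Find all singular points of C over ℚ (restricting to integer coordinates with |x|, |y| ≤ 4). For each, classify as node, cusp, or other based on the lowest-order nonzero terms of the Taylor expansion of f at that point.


No singular points in the scanned grid; C is smooth there.

Compute partial derivatives:
  f_x = 4*x + 5.
  f_y = 1.
f_y = 1 is a nonzero constant, so f_y never vanishes: no point (x, y) can satisfy f = f_x = f_y = 0. In particular no (x, y) ∈ {−4, ..., 4}² is singular; the curve is smooth.


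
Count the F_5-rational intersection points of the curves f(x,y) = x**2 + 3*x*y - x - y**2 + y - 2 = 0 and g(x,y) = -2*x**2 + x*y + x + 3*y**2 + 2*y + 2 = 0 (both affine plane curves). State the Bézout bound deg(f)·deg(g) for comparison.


Common zeros: ∅; count = 0; Bézout bound = 4.

deg(f) = 2, deg(g) = 2, so Bézout bound = 4.
Scan x ∈ F_5. For each x, list the y ∈ F_5 with f(x, y) ≡ 0 and those with g(x, y) ≡ 0 (mod 5); the common zeros in that column are the intersection.
  x = 0: f ≡ 0 at y ∈ ∅; g ≡ 0 at y ∈ {3}; common: ∅.
  x = 1: f ≡ 0 at y ∈ ∅; g ≡ 0 at y ∈ ∅; common: ∅.
  x = 2: f ≡ 0 at y ∈ {0, 2}; g ≡ 0 at y ∈ {3, 4}; common: ∅.
  x = 3: f ≡ 0 at y ∈ {2, 3}; g ≡ 0 at y ∈ {1, 4}; common: ∅.
  x = 4: f ≡ 0 at y ∈ {0, 3}; g ≡ 0 at y ∈ ∅; common: ∅.
Collecting: common zeros = ∅, so the count is 0.
Comparison with the Bézout bound: 0 ≤ 4 = deg(f)·deg(g), as expected for curves with no common component (the affine F_5-count falls short of the bound because intersections may lie at infinity, over extension fields, or carry multiplicity).


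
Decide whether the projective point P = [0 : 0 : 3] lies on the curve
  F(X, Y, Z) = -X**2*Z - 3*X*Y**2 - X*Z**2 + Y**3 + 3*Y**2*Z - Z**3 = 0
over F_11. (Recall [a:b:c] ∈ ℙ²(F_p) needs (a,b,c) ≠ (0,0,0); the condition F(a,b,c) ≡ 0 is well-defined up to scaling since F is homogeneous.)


F(0,0,3) ≡ 6 (mod 11); P is NOT on the curve.

Evaluate F(0, 0, 3) term-by-term (mod 11).
  -X**2*Z ↦ -1·0·1·3 = 0
  -3*X*Y**2 ↦ -3·0·0·1 = 0
  -X*Z**2 ↦ -1·0·1·9 = 0
  Y**3 ↦ 1·1·0·1 = 0
  3*Y**2*Z ↦ 3·1·0·3 = 0
  -Z**3 ↦ -1·1·1·27 = -27
Sum: F(0, 0, 3) = (0) + (0) + (0) + (0) + (0) + (-27) = -27.
Reducing mod 11: -27 ≡ 6 (mod 11).
Since F(a, b, c) ≡ 6 ≠ 0 (mod 11), P does NOT lie on the curve.


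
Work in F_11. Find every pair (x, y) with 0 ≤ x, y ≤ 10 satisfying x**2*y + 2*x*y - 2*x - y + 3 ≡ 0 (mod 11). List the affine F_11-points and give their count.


Affine F_11-points: {(0, 3), (1, 5), (2, 8), (3, 1), (4, 5), (5, 7), (6, 3), (7, 0), (8, 1), (9, 7), (10, 8)}; count = 11.

For each of the 121 pairs (x, y) ∈ F_11², evaluate f(x, y) mod 11. Record the zeros.
  x = 0: [0↦3, 1↦2, 2↦1, 3↦0, 4↦10, 5↦9, 6↦8, 7↦7, 8↦6, 9↦5, 10↦4]  zeros at y ∈ {3}
  x = 1: [0↦1, 1↦3, 2↦5, 3↦7, 4↦9, 5↦0, 6↦2, 7↦4, 8↦6, 9↦8, 10↦10]  zeros at y ∈ {5}
  x = 2: [0↦10, 1↦6, 2↦2, 3↦9, 4↦5, 5↦1, 6↦8, 7↦4, 8↦0, 9↦7, 10↦3]  zeros at y ∈ {8}
  x = 3: [0↦8, 1↦0, 2↦3, 3↦6, 4↦9, 5↦1, 6↦4, 7↦7, 8↦10, 9↦2, 10↦5]  zeros at y ∈ {1}
  x = 4: [0↦6, 1↦7, 2↦8, 3↦9, 4↦10, 5↦0, 6↦1, 7↦2, 8↦3, 9↦4, 10↦5]  zeros at y ∈ {5}
  x = 5: [0↦4, 1↦5, 2↦6, 3↦7, 4↦8, 5↦9, 6↦10, 7↦0, 8↦1, 9↦2, 10↦3]  zeros at y ∈ {7}
  x = 6: [0↦2, 1↦5, 2↦8, 3↦0, 4↦3, 5↦6, 6↦9, 7↦1, 8↦4, 9↦7, 10↦10]  zeros at y ∈ {3}
  x = 7: [0↦0, 1↦7, 2↦3, 3↦10, 4↦6, 5↦2, 6↦9, 7↦5, 8↦1, 9↦8, 10↦4]  zeros at y ∈ {0}
  x = 8: [0↦9, 1↦0, 2↦2, 3↦4, 4↦6, 5↦8, 6↦10, 7↦1, 8↦3, 9↦5, 10↦7]  zeros at y ∈ {1}
  x = 9: [0↦7, 1↦6, 2↦5, 3↦4, 4↦3, 5↦2, 6↦1, 7↦0, 8↦10, 9↦9, 10↦8]  zeros at y ∈ {7}
  x = 10: [0↦5, 1↦3, 2↦1, 3↦10, 4↦8, 5↦6, 6↦4, 7↦2, 8↦0, 9↦9, 10↦7]  zeros at y ∈ {8}
Collecting zeros: affine points = {(0, 3), (1, 5), (2, 8), (3, 1), (4, 5), (5, 7), (6, 3), (7, 0), (8, 1), (9, 7), (10, 8)}.
Total count |C(F_11)_aff| = 11.


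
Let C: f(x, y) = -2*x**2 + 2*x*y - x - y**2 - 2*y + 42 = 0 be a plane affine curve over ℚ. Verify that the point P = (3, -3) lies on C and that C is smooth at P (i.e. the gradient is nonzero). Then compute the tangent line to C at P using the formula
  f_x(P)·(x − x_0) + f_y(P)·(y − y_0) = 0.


Tangent line at P: -19*x + 10*y + 87 = 0.

Step 1: f(3, -3) = 0, so P lies on C.
Step 2: partial derivatives
  f_x(x, y) = -4*x + 2*y - 1, f_y(x, y) = 2*x - 2*y - 2.
  f_x(P) = -19, f_y(P) = 10 (gradient nonzero, so P is smooth).
Step 3: tangent line at P: -19·(x − 3) + 10·(y − -3) = 0.
Expanding: -19*x + 10*y + 87 = 0.


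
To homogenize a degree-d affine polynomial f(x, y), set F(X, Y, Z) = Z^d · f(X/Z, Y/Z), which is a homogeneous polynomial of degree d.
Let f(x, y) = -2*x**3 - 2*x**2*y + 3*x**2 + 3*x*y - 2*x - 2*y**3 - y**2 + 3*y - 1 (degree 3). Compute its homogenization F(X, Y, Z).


F(X, Y, Z) = -2*X**3 - 2*X**2*Y + 3*X**2*Z + 3*X*Y*Z - 2*X*Z**2 - 2*Y**3 - Y**2*Z + 3*Y*Z**2 - Z**3

deg(f) = 3.
Substitute x = X/Z, y = Y/Z into f, then multiply by Z^3.
  monomial -2·x^3·y^0 ↦ -2·X^3·Y^0·Z^0.
  monomial -2·x^2·y^1 ↦ -2·X^2·Y^1·Z^0.
  monomial 3·x^2·y^0 ↦ 3·X^2·Y^0·Z^1.
  monomial 3·x^1·y^1 ↦ 3·X^1·Y^1·Z^1.
  monomial -2·x^1·y^0 ↦ -2·X^1·Y^0·Z^2.
  monomial -2·x^0·y^3 ↦ -2·X^0·Y^3·Z^0.
  monomial -1·x^0·y^2 ↦ -1·X^0·Y^2·Z^1.
  monomial 3·x^0·y^1 ↦ 3·X^0·Y^1·Z^2.
  monomial -1·x^0·y^0 ↦ -1·X^0·Y^0·Z^3.
Collecting: F(X, Y, Z) = -2*X**3 - 2*X**2*Y + 3*X**2*Z + 3*X*Y*Z - 2*X*Z**2 - 2*Y**3 - Y**2*Z + 3*Y*Z**2 - Z**3.


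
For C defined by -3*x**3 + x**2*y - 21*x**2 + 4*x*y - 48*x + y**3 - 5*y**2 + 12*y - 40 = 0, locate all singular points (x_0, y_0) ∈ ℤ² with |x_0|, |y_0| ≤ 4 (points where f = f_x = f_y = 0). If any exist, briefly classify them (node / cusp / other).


Singular points: {(-2, 2)}; classification: node.

Compute partial derivatives:
  f_x = -9*x**2 + 2*x*y - 42*x + 4*y - 48.
  f_y = x**2 + 4*x + 3*y**2 - 10*y + 12.
Scan x_0 ∈ {−4, ..., 4}. For each x_0, f_y(x_0, y) is a polynomial in y; find its integer roots y ∈ {−4, ..., 4}, then test f_x and f at those candidates.
  x = -4: f_y(-4, y) = 3*y**2 - 10*y + 12; no integer root y with |y| ≤ 4.
  x = -3: f_y(-3, y) = 3*y**2 - 10*y + 9; no integer root y with |y| ≤ 4.
  x = -2: f_y(-2, y) = 3*y**2 - 10*y + 8; vanishes at y ∈ {2}. (-2, 2): f_x = 0, f = 0 — SINGULAR.
  x = -1: f_y(-1, y) = 3*y**2 - 10*y + 9; no integer root y with |y| ≤ 4.
  x = 0: f_y(0, y) = 3*y**2 - 10*y + 12; no integer root y with |y| ≤ 4.
  x = 1: f_y(1, y) = 3*y**2 - 10*y + 17; no integer root y with |y| ≤ 4.
  x = 2: f_y(2, y) = 3*y**2 - 10*y + 24; no integer root y with |y| ≤ 4.
  x = 3: f_y(3, y) = 3*y**2 - 10*y + 33; no integer root y with |y| ≤ 4.
  x = 4: f_y(4, y) = 3*y**2 - 10*y + 44; no integer root y with |y| ≤ 4.
Only singular point on the grid: (-2, 2).
Classify: substitute x = -2 + u, y = 2 + v and expand: f = -3*u**3 + u**2*v - u**2 + v**3 + v**2.
No constant or linear terms (consistent with a singular point). Quadratic part: -u**2 + v**2. Cubic part: -3*u**3 + u**2*v + v**3.
The quadratic part v**2 - u**2 = (v − u)(v + u) splits into two distinct linear factors, so there are two distinct tangent lines y − 2 = ±(x − -2) — this is a node (ordinary double point).
Classification: node.


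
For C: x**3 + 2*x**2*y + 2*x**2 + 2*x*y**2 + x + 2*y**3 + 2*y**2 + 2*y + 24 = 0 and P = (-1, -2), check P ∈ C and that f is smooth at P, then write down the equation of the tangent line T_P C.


Tangent line at P: 16*x + 28*y + 72 = 0.

Step 1: f(-1, -2) = 0, so P lies on C.
Step 2: partial derivatives
  f_x(x, y) = 3*x**2 + 4*x*y + 4*x + 2*y**2 + 1, f_y(x, y) = 2*x**2 + 4*x*y + 6*y**2 + 4*y + 2.
  f_x(P) = 16, f_y(P) = 28 (gradient nonzero, so P is smooth).
Step 3: tangent line at P: 16·(x − -1) + 28·(y − -2) = 0.
Expanding: 16*x + 28*y + 72 = 0.


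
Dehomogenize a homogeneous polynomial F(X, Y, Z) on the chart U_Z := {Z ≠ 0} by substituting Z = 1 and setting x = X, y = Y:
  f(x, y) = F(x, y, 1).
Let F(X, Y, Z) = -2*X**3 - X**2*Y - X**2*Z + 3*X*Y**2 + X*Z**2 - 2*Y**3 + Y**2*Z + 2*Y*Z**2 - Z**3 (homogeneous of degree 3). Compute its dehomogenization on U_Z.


f(x, y) = -2*x**3 - x**2*y - x**2 + 3*x*y**2 + x - 2*y**3 + y**2 + 2*y - 1

On U_Z we set Z = 1. Each monomial c·X^i·Y^j·Z^k in F becomes c·x^i·y^j·1^k = c·x^i·y^j.
Substituting Z = 1: F(X, Y, 1) = -2*x**3 - x**2*y - x**2 + 3*x*y**2 + x - 2*y**3 + y**2 + 2*y - 1.
Note: deg(f) ≤ deg(F) = 3; strict inequality happens when F is divisible by Z (lost terms).


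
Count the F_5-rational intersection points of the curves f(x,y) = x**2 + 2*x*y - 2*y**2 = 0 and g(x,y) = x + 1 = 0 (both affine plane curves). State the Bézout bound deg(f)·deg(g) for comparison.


Common zeros: ∅; count = 0; Bézout bound = 2.

deg(f) = 2, deg(g) = 1, so Bézout bound = 2.
Scan x ∈ F_5. For each x, list the y ∈ F_5 with f(x, y) ≡ 0 and those with g(x, y) ≡ 0 (mod 5); the common zeros in that column are the intersection.
  x = 0: f ≡ 0 at y ∈ {0}; g ≡ 0 at y ∈ ∅; common: ∅.
  x = 1: f ≡ 0 at y ∈ ∅; g ≡ 0 at y ∈ ∅; common: ∅.
  x = 2: f ≡ 0 at y ∈ ∅; g ≡ 0 at y ∈ ∅; common: ∅.
  x = 3: f ≡ 0 at y ∈ ∅; g ≡ 0 at y ∈ ∅; common: ∅.
  x = 4: f ≡ 0 at y ∈ ∅; g ≡ 0 at y ∈ {0, 1, 2, 3, 4}; common: ∅.
Collecting: common zeros = ∅, so the count is 0.
Comparison with the Bézout bound: 0 ≤ 2 = deg(f)·deg(g), as expected for curves with no common component (the affine F_5-count falls short of the bound because intersections may lie at infinity, over extension fields, or carry multiplicity).


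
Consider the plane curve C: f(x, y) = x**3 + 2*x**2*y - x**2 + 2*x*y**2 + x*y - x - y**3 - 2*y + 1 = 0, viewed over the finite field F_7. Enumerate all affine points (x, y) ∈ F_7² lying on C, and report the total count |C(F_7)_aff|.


Affine F_7-points: {(1, 0), (1, 4), (1, 5), (2, 1), (2, 4), (2, 6), (3, 2), (4, 4), (6, 0), (6, 6)}; count = 10.

For each of the 49 pairs (x, y) ∈ F_7², evaluate f(x, y) mod 7. Record the zeros.
  x = 0: [0↦1, 1↦5, 2↦3, 3↦3, 4↦6, 5↦6, 6↦4]  zeros at y ∈ ∅
  x = 1: [0↦0, 1↦2, 2↦2, 3↦1, 4↦0, 5↦0, 6↦2]  zeros at y ∈ {0, 4, 5}
  x = 2: [0↦3, 1↦0, 2↦6, 3↦1, 4↦0, 5↦4, 6↦0]  zeros at y ∈ {1, 4, 6}
  x = 3: [0↦2, 1↦5, 2↦0, 3↦2, 4↦5, 5↦3, 6↦4]  zeros at y ∈ {2}
  x = 4: [0↦3, 1↦2, 2↦4, 3↦3, 4↦0, 5↦3, 6↦6]  zeros at y ∈ {4}
  x = 5: [0↦5, 1↦4, 2↦3, 3↦3, 4↦5, 5↦3, 6↦5]  zeros at y ∈ ∅
  x = 6: [0↦0, 1↦3, 2↦3, 3↦1, 4↦5, 5↦2, 6↦0]  zeros at y ∈ {0, 6}
Collecting zeros: affine points = {(1, 0), (1, 4), (1, 5), (2, 1), (2, 4), (2, 6), (3, 2), (4, 4), (6, 0), (6, 6)}.
Total count |C(F_7)_aff| = 10.


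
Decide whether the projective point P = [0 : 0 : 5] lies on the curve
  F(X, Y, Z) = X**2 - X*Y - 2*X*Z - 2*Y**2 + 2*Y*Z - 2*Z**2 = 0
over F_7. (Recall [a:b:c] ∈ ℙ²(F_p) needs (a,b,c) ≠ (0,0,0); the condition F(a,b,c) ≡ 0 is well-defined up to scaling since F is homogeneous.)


F(0,0,5) ≡ 6 (mod 7); P is NOT on the curve.

Evaluate F(0, 0, 5) term-by-term (mod 7).
  X**2 ↦ 1·0·1·1 = 0
  -X*Y ↦ -1·0·0·1 = 0
  -2*X*Z ↦ -2·0·1·5 = 0
  -2*Y**2 ↦ -2·1·0·1 = 0
  2*Y*Z ↦ 2·1·0·5 = 0
  -2*Z**2 ↦ -2·1·1·25 = -50
Sum: F(0, 0, 5) = (0) + (0) + (0) + (0) + (0) + (-50) = -50.
Reducing mod 7: -50 ≡ 6 (mod 7).
Since F(a, b, c) ≡ 6 ≠ 0 (mod 7), P does NOT lie on the curve.
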